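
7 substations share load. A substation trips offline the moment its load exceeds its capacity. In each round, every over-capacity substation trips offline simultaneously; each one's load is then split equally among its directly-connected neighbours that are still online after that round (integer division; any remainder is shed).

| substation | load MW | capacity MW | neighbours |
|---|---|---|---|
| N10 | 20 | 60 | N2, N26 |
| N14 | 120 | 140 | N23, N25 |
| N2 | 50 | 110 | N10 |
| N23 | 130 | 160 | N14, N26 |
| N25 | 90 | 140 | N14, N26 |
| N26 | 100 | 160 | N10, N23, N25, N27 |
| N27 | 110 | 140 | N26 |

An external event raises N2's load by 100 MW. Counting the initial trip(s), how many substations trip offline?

Round 1 — N2 at 150 > 110. N2 trips offline.
  N2 sheds 150 MW to N10: 150 each.
    N10: 20+150 = 170 > 60
Round 2 — N10 trips offline.
  N10 sheds 170 MW to N26: 170 each.
    N26: 100+170 = 270 > 160
Round 3 — N26 trips offline.
  N26 sheds 270 MW to N23, N25, N27: 90 each.
    N23: 130+90 = 220 > 160
    N25: 90+90 = 180 > 140
    N27: 110+90 = 200 > 140
Round 4 — N23, N25, N27 trip offline.
  N23 sheds 220 MW to N14: 220 each.
    N14: 120+220 = 340 > 140
  N25 sheds 180 MW to N14: 180 each.
    N14: 340+180 = 520 > 140
  N27 sheds 200 MW: no online neighbours, lost.
Round 5 — N14 trips offline.
  N14 sheds 520 MW: no online neighbours, lost.
No further trips.

7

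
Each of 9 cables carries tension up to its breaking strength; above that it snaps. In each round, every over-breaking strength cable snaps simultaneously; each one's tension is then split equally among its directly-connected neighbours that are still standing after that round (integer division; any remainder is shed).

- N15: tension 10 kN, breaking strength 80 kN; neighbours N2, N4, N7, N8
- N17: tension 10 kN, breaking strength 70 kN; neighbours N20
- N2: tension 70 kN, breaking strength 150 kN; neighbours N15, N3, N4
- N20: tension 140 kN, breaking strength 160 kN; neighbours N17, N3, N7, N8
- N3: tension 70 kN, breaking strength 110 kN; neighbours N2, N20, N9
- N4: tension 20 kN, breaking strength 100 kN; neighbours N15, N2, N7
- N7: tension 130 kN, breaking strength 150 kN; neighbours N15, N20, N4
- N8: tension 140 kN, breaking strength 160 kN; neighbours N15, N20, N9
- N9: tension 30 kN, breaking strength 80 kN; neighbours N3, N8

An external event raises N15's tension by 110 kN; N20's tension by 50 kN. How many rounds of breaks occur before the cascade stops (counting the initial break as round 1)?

3

Round 1 — N15 at 120 > 80; N20 at 190 > 160. N15, N20 snap.
  N15 sheds 120 kN to N2, N4, N7, N8: 30 each.
    N2: 70+30 = 100 ≤ 150
    N4: 20+30 = 50 ≤ 100
    N7: 130+30 = 160 > 150
    N8: 140+30 = 170 > 160
  N20 sheds 190 kN to N17, N3, N7, N8: 47 each (2 lost).
    N17: 10+47 = 57 ≤ 70
    N3: 70+47 = 117 > 110
    N7: 160+47 = 207 > 150
    N8: 170+47 = 217 > 160
Round 2 — N3, N7, N8 snap.
  N3 sheds 117 kN to N2, N9: 58 each (1 lost).
    N2: 100+58 = 158 > 150
    N9: 30+58 = 88 > 80
  N7 sheds 207 kN to N4: 207 each.
    N4: 50+207 = 257 > 100
  N8 sheds 217 kN to N9: 217 each.
    N9: 88+217 = 305 > 80
Round 3 — N2, N4, N9 snap.
  N2 sheds 158 kN: no online neighbours, lost.
  N4 sheds 257 kN: no online neighbours, lost.
  N9 sheds 305 kN: no online neighbours, lost.
No further breaks.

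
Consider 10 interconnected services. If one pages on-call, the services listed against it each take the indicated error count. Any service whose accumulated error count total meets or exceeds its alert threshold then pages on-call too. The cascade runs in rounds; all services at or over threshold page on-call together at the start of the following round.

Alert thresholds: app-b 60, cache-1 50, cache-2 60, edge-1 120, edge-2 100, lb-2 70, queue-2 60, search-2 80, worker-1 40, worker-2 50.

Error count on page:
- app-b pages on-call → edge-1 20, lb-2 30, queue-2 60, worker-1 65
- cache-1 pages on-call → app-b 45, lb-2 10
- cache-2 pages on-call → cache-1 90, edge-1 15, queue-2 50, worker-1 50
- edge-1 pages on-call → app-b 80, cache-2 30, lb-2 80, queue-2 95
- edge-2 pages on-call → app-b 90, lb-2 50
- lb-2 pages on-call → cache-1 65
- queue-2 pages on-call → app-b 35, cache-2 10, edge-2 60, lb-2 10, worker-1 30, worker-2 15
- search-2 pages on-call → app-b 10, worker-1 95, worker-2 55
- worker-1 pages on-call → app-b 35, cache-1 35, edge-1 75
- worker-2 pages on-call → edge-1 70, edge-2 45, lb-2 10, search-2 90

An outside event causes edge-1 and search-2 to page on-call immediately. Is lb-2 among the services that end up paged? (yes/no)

Round 1 — edge-1, search-2 page on-call (initial).
  app-b: +80+10 → 90 ≥ 60
  cache-2: +30 → 30 < 60
  lb-2: +80 → 80 ≥ 70
  queue-2: +95 → 95 ≥ 60
  worker-1: +95 → 95 ≥ 40
  worker-2: +55 → 55 ≥ 50
Round 2 — app-b, lb-2, queue-2, worker-1, worker-2 page on-call.
  cache-1: +65+35 → 100 ≥ 50
  cache-2: +10 → 40 < 60
  edge-2: +60+45 → 105 ≥ 100
Round 3 — cache-1, edge-2 page on-call.
No further pages.

yes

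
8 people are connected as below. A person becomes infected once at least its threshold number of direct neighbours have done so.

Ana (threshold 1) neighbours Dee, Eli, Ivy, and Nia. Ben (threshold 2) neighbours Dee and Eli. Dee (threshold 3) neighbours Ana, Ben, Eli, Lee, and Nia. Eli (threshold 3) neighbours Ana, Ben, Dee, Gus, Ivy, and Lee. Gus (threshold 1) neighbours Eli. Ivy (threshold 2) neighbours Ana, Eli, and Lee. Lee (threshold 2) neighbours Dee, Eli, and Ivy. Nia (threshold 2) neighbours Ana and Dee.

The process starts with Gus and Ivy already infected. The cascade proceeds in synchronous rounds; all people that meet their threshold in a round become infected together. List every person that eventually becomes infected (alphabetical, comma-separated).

Ana, Ben, Dee, Eli, Gus, Ivy, Lee, Nia

Round 1 — Gus, Ivy become infected (initial).
Round 2 — checking thresholds:
  Ana: 1 of 4 neighbours ≥ 1, becomes infected.
  Eli: 2 of 6 neighbours < 3, below threshold.
  Lee: 1 of 3 neighbours < 2, below threshold.
Round 3 — checking thresholds:
  Dee: 1 of 5 neighbours < 3, below threshold.
  Eli: 3 of 6 neighbours ≥ 3, becomes infected.
  Lee: 1 of 3 neighbours < 2, below threshold.
  Nia: 1 of 2 neighbours < 2, below threshold.
Round 4 — checking thresholds:
  Ben: 1 of 2 neighbours < 2, below threshold.
  Dee: 2 of 5 neighbours < 3, below threshold.
  Lee: 2 of 3 neighbours ≥ 2, becomes infected.
  Nia: 1 of 2 neighbours < 2, below threshold.
Round 5 — checking thresholds:
  Ben: 1 of 2 neighbours < 2, below threshold.
  Dee: 3 of 5 neighbours ≥ 3, becomes infected.
  Nia: 1 of 2 neighbours < 2, below threshold.
Round 6 — checking thresholds:
  Ben: 2 of 2 neighbours ≥ 2, becomes infected.
  Nia: 2 of 2 neighbours ≥ 2, becomes infected.
Round 7 — no new infections; cascade stops.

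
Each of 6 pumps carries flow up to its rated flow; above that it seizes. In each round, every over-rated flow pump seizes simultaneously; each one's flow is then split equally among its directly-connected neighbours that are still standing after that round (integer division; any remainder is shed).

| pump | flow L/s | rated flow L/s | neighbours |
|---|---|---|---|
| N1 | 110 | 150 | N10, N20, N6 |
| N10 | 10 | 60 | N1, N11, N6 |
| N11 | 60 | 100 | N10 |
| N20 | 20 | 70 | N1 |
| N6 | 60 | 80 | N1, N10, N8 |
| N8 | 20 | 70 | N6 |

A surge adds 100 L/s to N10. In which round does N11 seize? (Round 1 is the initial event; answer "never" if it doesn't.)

never

Round 1 — N10 at 110 > 60. N10 seizes.
  N10 sheds 110 L/s to N1, N11, N6: 36 each (2 lost).
    N1: 110+36 = 146 ≤ 150
    N11: 60+36 = 96 ≤ 100
    N6: 60+36 = 96 > 80
Round 2 — N6 seizes.
  N6 sheds 96 L/s to N1, N8: 48 each.
    N1: 146+48 = 194 > 150
    N8: 20+48 = 68 ≤ 70
Round 3 — N1 seizes.
  N1 sheds 194 L/s to N20: 194 each.
    N20: 20+194 = 214 > 70
Round 4 — N20 seizes.
  N20 sheds 214 L/s: no online neighbours, lost.
No further seizures.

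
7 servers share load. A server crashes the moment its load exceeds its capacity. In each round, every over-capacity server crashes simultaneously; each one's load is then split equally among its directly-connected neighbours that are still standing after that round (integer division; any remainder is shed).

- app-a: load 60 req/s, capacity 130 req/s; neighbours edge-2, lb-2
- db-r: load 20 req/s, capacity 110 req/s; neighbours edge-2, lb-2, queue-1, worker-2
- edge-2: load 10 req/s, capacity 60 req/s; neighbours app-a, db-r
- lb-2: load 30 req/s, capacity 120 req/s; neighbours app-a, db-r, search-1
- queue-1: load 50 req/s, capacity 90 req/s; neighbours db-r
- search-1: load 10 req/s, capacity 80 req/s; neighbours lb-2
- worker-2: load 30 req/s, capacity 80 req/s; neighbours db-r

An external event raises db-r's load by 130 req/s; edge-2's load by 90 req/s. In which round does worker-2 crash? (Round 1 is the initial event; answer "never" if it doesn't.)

never

Round 1 — db-r at 150 > 110; edge-2 at 100 > 60. db-r, edge-2 crash.
  db-r sheds 150 req/s to lb-2, queue-1, worker-2: 50 each.
    lb-2: 30+50 = 80 ≤ 120
    queue-1: 50+50 = 100 > 90
    worker-2: 30+50 = 80 ≤ 80
  edge-2 sheds 100 req/s to app-a: 100 each.
    app-a: 60+100 = 160 > 130
Round 2 — app-a, queue-1 crash.
  app-a sheds 160 req/s to lb-2: 160 each.
    lb-2: 80+160 = 240 > 120
  queue-1 sheds 100 req/s: no online neighbours, lost.
Round 3 — lb-2 crashes.
  lb-2 sheds 240 req/s to search-1: 240 each.
    search-1: 10+240 = 250 > 80
Round 4 — search-1 crashes.
  search-1 sheds 250 req/s: no online neighbours, lost.
No further crashes.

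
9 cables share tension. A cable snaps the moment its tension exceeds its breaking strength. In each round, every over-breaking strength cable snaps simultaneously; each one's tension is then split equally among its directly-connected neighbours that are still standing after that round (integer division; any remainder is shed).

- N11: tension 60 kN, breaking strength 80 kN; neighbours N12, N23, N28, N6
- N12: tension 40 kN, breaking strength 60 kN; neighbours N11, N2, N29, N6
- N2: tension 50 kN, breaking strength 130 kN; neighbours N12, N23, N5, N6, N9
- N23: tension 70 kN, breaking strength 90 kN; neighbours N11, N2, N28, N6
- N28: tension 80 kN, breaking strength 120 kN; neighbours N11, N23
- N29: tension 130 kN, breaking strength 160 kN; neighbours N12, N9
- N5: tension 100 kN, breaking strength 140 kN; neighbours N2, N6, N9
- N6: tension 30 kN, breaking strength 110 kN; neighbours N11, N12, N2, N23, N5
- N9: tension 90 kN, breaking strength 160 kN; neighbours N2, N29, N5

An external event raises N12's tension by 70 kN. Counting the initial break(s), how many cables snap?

Round 1 — N12 at 110 > 60. N12 snaps.
  N12 sheds 110 kN to N11, N2, N29, N6: 27 each (2 lost).
    N11: 60+27 = 87 > 80
    N2: 50+27 = 77 ≤ 130
    N29: 130+27 = 157 ≤ 160
    N6: 30+27 = 57 ≤ 110
Round 2 — N11 snaps.
  N11 sheds 87 kN to N23, N28, N6: 29 each.
    N23: 70+29 = 99 > 90
    N28: 80+29 = 109 ≤ 120
    N6: 57+29 = 86 ≤ 110
Round 3 — N23 snaps.
  N23 sheds 99 kN to N2, N28, N6: 33 each.
    N2: 77+33 = 110 ≤ 130
    N28: 109+33 = 142 > 120
    N6: 86+33 = 119 > 110
Round 4 — N28, N6 snap.
  N28 sheds 142 kN: no online neighbours, lost.
  N6 sheds 119 kN to N2, N5: 59 each (1 lost).
    N2: 110+59 = 169 > 130
    N5: 100+59 = 159 > 140
Round 5 — N2, N5 snap.
  N2 sheds 169 kN to N9: 169 each.
    N9: 90+169 = 259 > 160
  N5 sheds 159 kN to N9: 159 each.
    N9: 259+159 = 418 > 160
Round 6 — N9 snaps.
  N9 sheds 418 kN to N29: 418 each.
    N29: 157+418 = 575 > 160
Round 7 — N29 snaps.
  N29 sheds 575 kN: no online neighbours, lost.
No further breaks.

9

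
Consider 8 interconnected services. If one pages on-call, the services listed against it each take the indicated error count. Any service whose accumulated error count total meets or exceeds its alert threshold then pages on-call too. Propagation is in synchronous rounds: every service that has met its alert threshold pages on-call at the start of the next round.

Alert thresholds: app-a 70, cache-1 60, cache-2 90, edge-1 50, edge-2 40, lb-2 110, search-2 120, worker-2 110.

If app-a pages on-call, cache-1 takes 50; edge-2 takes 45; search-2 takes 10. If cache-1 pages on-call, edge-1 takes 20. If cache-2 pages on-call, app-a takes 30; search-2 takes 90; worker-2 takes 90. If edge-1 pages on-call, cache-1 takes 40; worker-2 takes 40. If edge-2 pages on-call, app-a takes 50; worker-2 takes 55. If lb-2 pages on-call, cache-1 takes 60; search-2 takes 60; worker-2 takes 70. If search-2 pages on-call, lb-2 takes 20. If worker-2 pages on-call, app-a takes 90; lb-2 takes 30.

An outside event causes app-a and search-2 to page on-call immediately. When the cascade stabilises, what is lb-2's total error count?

20

Round 1 — app-a, search-2 page on-call (initial).
  cache-1: +50 → 50 < 60
  edge-2: +45 → 45 ≥ 40
  lb-2: +20 → 20 < 110
Round 2 — edge-2 pages on-call.
  worker-2: +55 → 55 < 110
No further pages.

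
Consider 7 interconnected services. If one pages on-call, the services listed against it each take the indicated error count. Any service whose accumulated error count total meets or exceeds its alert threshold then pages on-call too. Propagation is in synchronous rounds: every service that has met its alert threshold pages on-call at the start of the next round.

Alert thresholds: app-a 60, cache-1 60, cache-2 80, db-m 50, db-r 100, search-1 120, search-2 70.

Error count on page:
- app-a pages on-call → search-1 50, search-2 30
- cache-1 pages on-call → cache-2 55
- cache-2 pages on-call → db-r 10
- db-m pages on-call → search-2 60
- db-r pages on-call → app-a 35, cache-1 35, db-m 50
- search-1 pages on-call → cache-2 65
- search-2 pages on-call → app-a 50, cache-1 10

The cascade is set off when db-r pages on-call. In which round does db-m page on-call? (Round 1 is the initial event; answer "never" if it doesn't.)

2

Round 1 — db-r pages on-call (initial).
  app-a: +35 → 35 < 60
  cache-1: +35 → 35 < 60
  db-m: +50 → 50 ≥ 50
Round 2 — db-m pages on-call.
  search-2: +60 → 60 < 70
No further pages.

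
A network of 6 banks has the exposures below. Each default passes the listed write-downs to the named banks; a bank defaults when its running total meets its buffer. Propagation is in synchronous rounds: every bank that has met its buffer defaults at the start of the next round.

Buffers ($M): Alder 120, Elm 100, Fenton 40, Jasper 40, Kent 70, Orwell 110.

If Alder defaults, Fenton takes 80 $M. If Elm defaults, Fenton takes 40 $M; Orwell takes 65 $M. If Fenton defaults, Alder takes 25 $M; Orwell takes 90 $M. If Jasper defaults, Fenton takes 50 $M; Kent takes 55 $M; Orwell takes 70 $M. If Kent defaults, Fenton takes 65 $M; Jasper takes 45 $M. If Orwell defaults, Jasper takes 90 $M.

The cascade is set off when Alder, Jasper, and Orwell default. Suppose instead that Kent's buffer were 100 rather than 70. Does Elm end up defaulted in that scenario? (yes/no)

With Kent's buffer at 100:
Round 1 — Alder, Jasper, Orwell default (initial).
  Fenton: +80+50 → 130 ≥ 40
  Kent: +55 → 55 < 100
Round 2 — Fenton defaults.
No further defaults.

no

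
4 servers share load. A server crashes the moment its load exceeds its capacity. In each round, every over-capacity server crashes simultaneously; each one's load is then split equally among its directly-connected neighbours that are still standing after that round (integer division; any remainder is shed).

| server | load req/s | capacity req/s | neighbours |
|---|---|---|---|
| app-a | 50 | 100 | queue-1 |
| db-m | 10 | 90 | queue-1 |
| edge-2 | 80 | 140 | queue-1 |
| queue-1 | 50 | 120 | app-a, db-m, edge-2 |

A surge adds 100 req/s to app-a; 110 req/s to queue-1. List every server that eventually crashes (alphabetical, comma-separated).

Round 1 — app-a at 150 > 100; queue-1 at 160 > 120. app-a, queue-1 crash.
  app-a sheds 150 req/s: no online neighbours, lost.
  queue-1 sheds 160 req/s to db-m, edge-2: 80 each.
    db-m: 10+80 = 90 ≤ 90
    edge-2: 80+80 = 160 > 140
Round 2 — edge-2 crashes.
  edge-2 sheds 160 req/s: no online neighbours, lost.
No further crashes.

app-a, edge-2, queue-1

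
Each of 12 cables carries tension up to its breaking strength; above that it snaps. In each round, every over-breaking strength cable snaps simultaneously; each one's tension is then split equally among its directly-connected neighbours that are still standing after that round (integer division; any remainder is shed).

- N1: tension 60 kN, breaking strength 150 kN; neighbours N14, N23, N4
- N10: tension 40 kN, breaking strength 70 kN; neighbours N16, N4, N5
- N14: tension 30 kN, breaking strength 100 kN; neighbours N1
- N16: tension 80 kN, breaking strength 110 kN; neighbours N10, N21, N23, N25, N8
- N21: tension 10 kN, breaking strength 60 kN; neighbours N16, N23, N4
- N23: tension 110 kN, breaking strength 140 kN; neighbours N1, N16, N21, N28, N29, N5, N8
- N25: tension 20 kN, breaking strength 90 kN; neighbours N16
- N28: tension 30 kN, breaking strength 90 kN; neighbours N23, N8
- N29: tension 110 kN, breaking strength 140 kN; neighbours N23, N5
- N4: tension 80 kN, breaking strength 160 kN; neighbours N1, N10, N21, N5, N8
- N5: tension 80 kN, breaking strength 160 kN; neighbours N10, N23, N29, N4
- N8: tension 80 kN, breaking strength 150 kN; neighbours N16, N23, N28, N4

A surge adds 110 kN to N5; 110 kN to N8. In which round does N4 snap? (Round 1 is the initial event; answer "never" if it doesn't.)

Round 1 — N5 at 190 > 160; N8 at 190 > 150. N5, N8 snap.
  N5 sheds 190 kN to N10, N23, N29, N4: 47 each (2 lost).
    N10: 40+47 = 87 > 70
    N23: 110+47 = 157 > 140
    N29: 110+47 = 157 > 140
    N4: 80+47 = 127 ≤ 160
  N8 sheds 190 kN to N16, N23, N28, N4: 47 each (2 lost).
    N16: 80+47 = 127 > 110
    N23: 157+47 = 204 > 140
    N28: 30+47 = 77 ≤ 90
    N4: 127+47 = 174 > 160
Round 2 — N10, N16, N23, N29, N4 snap.
  N10 sheds 87 kN: no online neighbours, lost.
  N16 sheds 127 kN to N21, N25: 63 each (1 lost).
    N21: 10+63 = 73 > 60
    N25: 20+63 = 83 ≤ 90
  N23 sheds 204 kN to N1, N21, N28: 68 each.
    N1: 60+68 = 128 ≤ 150
    N21: 73+68 = 141 > 60
    N28: 77+68 = 145 > 90
  N29 sheds 157 kN: no online neighbours, lost.
  N4 sheds 174 kN to N1, N21: 87 each.
    N1: 128+87 = 215 > 150
    N21: 141+87 = 228 > 60
Round 3 — N1, N21, N28 snap.
  N1 sheds 215 kN to N14: 215 each.
    N14: 30+215 = 245 > 100
  N21 sheds 228 kN: no online neighbours, lost.
  N28 sheds 145 kN: no online neighbours, lost.
Round 4 — N14 snaps.
  N14 sheds 245 kN: no online neighbours, lost.
No further breaks.

2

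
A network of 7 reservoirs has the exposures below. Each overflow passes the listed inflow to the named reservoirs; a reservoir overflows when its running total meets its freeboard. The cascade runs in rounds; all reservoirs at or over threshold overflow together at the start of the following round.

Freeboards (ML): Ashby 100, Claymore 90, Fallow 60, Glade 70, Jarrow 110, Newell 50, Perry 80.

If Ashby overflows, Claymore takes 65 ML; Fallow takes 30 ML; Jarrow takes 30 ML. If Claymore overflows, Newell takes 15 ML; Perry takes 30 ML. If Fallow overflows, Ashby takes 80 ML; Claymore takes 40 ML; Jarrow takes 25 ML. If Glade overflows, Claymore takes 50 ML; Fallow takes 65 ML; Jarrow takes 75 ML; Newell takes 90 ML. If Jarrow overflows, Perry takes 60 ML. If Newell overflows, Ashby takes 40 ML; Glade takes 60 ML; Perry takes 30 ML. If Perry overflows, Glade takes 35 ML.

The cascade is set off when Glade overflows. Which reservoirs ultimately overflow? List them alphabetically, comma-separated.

Ashby, Claymore, Fallow, Glade, Jarrow, Newell, Perry

Round 1 — Glade overflows (initial).
  Claymore: +50 → 50 < 90
  Fallow: +65 → 65 ≥ 60
  Jarrow: +75 → 75 < 110
  Newell: +90 → 90 ≥ 50
Round 2 — Fallow, Newell overflow.
  Ashby: +80+40 → 120 ≥ 100
  Claymore: +40 → 90 ≥ 90
  Jarrow: +25 → 100 < 110
  Perry: +30 → 30 < 80
Round 3 — Ashby, Claymore overflow.
  Jarrow: +30 → 130 ≥ 110
  Perry: +30 → 60 < 80
Round 4 — Jarrow overflows.
  Perry: +60 → 120 ≥ 80
Round 5 — Perry overflows.
No further overflows.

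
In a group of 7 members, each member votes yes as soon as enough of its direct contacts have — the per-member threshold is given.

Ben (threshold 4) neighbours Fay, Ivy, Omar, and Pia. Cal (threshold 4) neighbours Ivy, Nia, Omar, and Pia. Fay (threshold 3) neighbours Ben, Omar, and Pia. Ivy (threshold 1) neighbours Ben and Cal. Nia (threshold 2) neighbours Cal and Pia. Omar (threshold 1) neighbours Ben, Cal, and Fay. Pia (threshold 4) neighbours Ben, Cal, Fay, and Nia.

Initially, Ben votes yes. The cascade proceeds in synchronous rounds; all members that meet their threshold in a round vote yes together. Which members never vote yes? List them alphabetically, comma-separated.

Round 1 — Ben votes yes (initial).
Round 2 — checking thresholds:
  Fay: 1 of 3 neighbours < 3, holds.
  Ivy: 1 of 2 neighbours ≥ 1, votes yes.
  Omar: 1 of 3 neighbours ≥ 1, votes yes.
  Pia: 1 of 4 neighbours < 4, holds.
Round 3 — no new yes votes; cascade stops.

Cal, Fay, Nia, Pia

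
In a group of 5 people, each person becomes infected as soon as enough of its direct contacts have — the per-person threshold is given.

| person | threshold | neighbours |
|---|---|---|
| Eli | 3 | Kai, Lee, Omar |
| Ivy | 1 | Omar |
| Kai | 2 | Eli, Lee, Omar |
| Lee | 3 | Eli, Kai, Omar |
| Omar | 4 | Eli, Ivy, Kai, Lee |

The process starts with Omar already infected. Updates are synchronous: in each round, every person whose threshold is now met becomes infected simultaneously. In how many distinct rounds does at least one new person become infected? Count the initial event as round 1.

Round 1 — Omar becomes infected (initial).
Round 2 — checking thresholds:
  Eli: 1 of 3 neighbours < 3, holds.
  Ivy: 1 of 1 neighbours ≥ 1, becomes infected.
  Kai: 1 of 3 neighbours < 2, holds.
  Lee: 1 of 3 neighbours < 3, holds.
Round 3 — no new infections; cascade stops.

2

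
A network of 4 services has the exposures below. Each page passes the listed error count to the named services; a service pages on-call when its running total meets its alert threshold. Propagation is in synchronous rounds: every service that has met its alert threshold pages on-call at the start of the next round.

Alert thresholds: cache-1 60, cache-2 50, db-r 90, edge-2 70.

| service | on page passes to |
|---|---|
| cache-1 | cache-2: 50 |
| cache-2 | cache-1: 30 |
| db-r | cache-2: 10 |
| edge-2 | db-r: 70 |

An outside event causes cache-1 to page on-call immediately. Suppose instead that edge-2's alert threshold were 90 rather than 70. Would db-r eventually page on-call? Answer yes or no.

With edge-2's alert threshold at 90:
Round 1 — cache-1 pages on-call (initial).
  cache-2: +50 → 50 ≥ 50
Round 2 — cache-2 pages on-call.
No further pages.

no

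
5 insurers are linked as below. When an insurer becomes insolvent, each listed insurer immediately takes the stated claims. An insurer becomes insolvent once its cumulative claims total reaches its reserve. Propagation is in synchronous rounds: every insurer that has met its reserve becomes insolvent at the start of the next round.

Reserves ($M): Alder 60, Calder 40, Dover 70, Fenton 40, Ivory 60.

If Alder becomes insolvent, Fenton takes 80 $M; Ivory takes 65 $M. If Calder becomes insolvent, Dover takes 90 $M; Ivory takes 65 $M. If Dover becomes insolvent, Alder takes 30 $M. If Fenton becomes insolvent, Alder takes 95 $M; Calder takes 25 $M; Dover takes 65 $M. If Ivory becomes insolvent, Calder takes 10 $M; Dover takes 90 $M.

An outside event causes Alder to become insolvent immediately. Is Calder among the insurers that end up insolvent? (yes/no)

no

Round 1 — Alder becomes insolvent (initial).
  Fenton: +80 → 80 ≥ 40
  Ivory: +65 → 65 ≥ 60
Round 2 — Fenton, Ivory become insolvent.
  Calder: +25+10 → 35 < 40
  Dover: +65+90 → 155 ≥ 70
Round 3 — Dover becomes insolvent.
No further insolvencies.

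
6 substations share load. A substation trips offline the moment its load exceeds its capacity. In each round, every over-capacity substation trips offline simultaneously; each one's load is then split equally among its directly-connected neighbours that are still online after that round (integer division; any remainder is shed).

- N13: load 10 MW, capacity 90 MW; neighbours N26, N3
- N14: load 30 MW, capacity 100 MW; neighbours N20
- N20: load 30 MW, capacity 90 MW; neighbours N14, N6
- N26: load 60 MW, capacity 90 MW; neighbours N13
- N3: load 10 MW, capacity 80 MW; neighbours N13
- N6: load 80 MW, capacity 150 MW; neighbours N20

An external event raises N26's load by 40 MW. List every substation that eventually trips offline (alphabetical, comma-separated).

Round 1 — N26 at 100 > 90. N26 trips offline.
  N26 sheds 100 MW to N13: 100 each.
    N13: 10+100 = 110 > 90
Round 2 — N13 trips offline.
  N13 sheds 110 MW to N3: 110 each.
    N3: 10+110 = 120 > 80
Round 3 — N3 trips offline.
  N3 sheds 120 MW: no online neighbours, lost.
No further trips.

N13, N26, N3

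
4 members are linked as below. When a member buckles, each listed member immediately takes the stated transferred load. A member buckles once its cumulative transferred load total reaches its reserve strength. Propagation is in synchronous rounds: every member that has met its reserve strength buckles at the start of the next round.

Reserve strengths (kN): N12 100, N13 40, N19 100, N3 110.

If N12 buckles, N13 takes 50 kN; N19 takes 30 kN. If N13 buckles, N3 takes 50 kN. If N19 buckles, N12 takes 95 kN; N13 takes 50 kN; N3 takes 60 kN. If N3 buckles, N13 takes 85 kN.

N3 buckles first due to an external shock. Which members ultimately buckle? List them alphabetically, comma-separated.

N13, N3

Round 1 — N3 buckles (initial).
  N13: +85 → 85 ≥ 40
Round 2 — N13 buckles.
No further bucklings.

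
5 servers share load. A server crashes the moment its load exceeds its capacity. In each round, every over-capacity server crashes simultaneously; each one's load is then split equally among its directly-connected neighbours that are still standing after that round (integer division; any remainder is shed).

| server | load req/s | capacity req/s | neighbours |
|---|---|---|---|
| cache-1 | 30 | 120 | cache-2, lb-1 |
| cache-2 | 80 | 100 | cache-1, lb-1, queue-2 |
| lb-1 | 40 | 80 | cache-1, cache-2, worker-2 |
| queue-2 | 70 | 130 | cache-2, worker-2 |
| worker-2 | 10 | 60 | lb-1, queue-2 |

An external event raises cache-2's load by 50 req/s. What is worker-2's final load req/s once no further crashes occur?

51

Round 1 — cache-2 at 130 > 100. cache-2 crashes.
  cache-2 sheds 130 req/s to cache-1, lb-1, queue-2: 43 each (1 lost).
    cache-1: 30+43 = 73 ≤ 120
    lb-1: 40+43 = 83 > 80
    queue-2: 70+43 = 113 ≤ 130
Round 2 — lb-1 crashes.
  lb-1 sheds 83 req/s to cache-1, worker-2: 41 each (1 lost).
    cache-1: 73+41 = 114 ≤ 120
    worker-2: 10+41 = 51 ≤ 60
No further crashes.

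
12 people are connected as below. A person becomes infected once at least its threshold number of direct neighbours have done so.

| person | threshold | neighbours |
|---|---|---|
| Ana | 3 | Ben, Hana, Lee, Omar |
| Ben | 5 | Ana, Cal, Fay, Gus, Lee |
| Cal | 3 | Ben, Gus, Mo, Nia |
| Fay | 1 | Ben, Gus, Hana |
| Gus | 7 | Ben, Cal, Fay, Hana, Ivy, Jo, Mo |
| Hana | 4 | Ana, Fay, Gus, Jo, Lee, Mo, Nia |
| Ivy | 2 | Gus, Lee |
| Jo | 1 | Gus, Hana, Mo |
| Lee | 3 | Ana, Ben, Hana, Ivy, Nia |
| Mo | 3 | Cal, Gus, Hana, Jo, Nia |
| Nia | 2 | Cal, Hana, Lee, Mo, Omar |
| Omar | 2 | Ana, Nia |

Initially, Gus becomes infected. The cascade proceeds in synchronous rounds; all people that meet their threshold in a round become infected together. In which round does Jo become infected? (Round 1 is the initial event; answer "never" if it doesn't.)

2

Round 1 — Gus becomes infected (initial).
Round 2 — checking thresholds:
  Ben: 1 of 5 neighbours < 5, holds.
  Cal: 1 of 4 neighbours < 3, holds.
  Fay: 1 of 3 neighbours ≥ 1, becomes infected.
  Hana: 1 of 7 neighbours < 4, holds.
  Ivy: 1 of 2 neighbours < 2, holds.
  Jo: 1 of 3 neighbours ≥ 1, becomes infected.
  Mo: 1 of 5 neighbours < 3, holds.
Round 3 — no new infections; cascade stops.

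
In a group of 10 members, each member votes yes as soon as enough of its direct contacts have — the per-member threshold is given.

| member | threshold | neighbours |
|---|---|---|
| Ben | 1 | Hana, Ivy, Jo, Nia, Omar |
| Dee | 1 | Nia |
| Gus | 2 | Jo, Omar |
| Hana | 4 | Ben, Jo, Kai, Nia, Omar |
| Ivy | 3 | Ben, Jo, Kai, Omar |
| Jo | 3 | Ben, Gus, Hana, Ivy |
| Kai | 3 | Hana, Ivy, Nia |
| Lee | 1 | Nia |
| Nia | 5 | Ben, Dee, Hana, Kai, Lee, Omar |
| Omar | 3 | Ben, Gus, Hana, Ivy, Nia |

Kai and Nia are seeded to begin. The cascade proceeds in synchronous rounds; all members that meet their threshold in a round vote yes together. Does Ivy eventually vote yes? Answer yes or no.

no

Round 1 — Kai, Nia vote yes (initial).
Round 2 — checking thresholds:
  Ben: 1 of 5 neighbours ≥ 1, votes yes.
  Dee: 1 of 1 neighbours ≥ 1, votes yes.
  Hana: 2 of 5 neighbours < 4, not yet.
  Ivy: 1 of 4 neighbours < 3, not yet.
  Lee: 1 of 1 neighbours ≥ 1, votes yes.
  Omar: 1 of 5 neighbours < 3, not yet.
Round 3 — no new yes votes; cascade stops.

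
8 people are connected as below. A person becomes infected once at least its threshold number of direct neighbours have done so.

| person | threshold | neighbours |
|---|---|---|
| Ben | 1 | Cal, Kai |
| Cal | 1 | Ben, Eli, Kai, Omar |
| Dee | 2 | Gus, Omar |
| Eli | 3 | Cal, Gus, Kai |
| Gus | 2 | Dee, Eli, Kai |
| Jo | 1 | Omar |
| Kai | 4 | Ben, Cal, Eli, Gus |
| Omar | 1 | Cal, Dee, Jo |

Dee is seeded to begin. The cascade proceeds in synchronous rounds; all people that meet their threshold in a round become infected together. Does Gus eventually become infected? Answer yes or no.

no

Round 1 — Dee becomes infected (initial).
Round 2 — checking thresholds:
  Gus: 1 of 3 neighbours < 2, not yet.
  Omar: 1 of 3 neighbours ≥ 1, becomes infected.
Round 3 — checking thresholds:
  Cal: 1 of 4 neighbours ≥ 1, becomes infected.
  Gus: 1 of 3 neighbours < 2, not yet.
  Jo: 1 of 1 neighbours ≥ 1, becomes infected.
Round 4 — checking thresholds:
  Ben: 1 of 2 neighbours ≥ 1, becomes infected.
  Eli: 1 of 3 neighbours < 3, not yet.
  Gus: 1 of 3 neighbours < 2, not yet.
  Kai: 1 of 4 neighbours < 4, not yet.
Round 5 — no new infections; cascade stops.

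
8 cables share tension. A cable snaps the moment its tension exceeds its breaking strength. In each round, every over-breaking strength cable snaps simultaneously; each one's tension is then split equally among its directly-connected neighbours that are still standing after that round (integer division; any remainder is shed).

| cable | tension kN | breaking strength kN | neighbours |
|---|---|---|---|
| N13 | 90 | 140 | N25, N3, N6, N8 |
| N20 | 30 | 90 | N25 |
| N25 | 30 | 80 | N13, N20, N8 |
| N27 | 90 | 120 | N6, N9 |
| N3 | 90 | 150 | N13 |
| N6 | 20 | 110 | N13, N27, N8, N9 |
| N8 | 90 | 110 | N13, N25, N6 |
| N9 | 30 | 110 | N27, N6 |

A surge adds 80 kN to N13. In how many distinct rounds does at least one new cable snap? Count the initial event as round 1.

5

Round 1 — N13 at 170 > 140. N13 snaps.
  N13 sheds 170 kN to N25, N3, N6, N8: 42 each (2 lost).
    N25: 30+42 = 72 ≤ 80
    N3: 90+42 = 132 ≤ 150
    N6: 20+42 = 62 ≤ 110
    N8: 90+42 = 132 > 110
Round 2 — N8 snaps.
  N8 sheds 132 kN to N25, N6: 66 each.
    N25: 72+66 = 138 > 80
    N6: 62+66 = 128 > 110
Round 3 — N25, N6 snap.
  N25 sheds 138 kN to N20: 138 each.
    N20: 30+138 = 168 > 90
  N6 sheds 128 kN to N27, N9: 64 each.
    N27: 90+64 = 154 > 120
    N9: 30+64 = 94 ≤ 110
Round 4 — N20, N27 snap.
  N20 sheds 168 kN: no online neighbours, lost.
  N27 sheds 154 kN to N9: 154 each.
    N9: 94+154 = 248 > 110
Round 5 — N9 snaps.
  N9 sheds 248 kN: no online neighbours, lost.
No further breaks.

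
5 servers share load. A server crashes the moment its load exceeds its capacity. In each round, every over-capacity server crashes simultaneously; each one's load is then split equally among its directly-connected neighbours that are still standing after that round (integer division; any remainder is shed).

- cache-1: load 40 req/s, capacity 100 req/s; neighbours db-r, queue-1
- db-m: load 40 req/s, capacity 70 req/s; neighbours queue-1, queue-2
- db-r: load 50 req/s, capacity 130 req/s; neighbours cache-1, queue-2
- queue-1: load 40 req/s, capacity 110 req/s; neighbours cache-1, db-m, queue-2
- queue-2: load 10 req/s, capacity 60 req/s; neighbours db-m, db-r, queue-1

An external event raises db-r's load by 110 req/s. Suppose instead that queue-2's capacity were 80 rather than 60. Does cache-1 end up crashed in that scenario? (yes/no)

yes

With queue-2's capacity at 80:
Round 1 — db-r at 160 > 130. db-r crashes.
  db-r sheds 160 req/s to cache-1, queue-2: 80 each.
    cache-1: 40+80 = 120 > 100
    queue-2: 10+80 = 90 > 80
Round 2 — cache-1, queue-2 crash.
  cache-1 sheds 120 req/s to queue-1: 120 each.
    queue-1: 40+120 = 160 > 110
  queue-2 sheds 90 req/s to db-m, queue-1: 45 each.
    db-m: 40+45 = 85 > 70
    queue-1: 160+45 = 205 > 110
Round 3 — db-m, queue-1 crash.
  db-m sheds 85 req/s: no online neighbours, lost.
  queue-1 sheds 205 req/s: no online neighbours, lost.
No further crashes.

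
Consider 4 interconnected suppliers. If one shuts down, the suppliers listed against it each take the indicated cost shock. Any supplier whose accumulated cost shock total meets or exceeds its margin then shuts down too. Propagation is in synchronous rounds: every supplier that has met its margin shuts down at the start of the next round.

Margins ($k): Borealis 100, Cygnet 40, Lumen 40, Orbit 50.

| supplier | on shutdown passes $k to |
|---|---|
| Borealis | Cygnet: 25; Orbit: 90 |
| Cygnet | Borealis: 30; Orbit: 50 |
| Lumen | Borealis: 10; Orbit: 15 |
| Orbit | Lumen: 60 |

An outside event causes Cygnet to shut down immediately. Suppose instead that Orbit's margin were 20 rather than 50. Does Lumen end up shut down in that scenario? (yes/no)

With Orbit's margin at 20:
Round 1 — Cygnet shuts down (initial).
  Borealis: +30 → 30 < 100
  Orbit: +50 → 50 ≥ 20
Round 2 — Orbit shuts down.
  Lumen: +60 → 60 ≥ 40
Round 3 — Lumen shuts down.
  Borealis: +10 → 40 < 100
No further shutdowns.

yes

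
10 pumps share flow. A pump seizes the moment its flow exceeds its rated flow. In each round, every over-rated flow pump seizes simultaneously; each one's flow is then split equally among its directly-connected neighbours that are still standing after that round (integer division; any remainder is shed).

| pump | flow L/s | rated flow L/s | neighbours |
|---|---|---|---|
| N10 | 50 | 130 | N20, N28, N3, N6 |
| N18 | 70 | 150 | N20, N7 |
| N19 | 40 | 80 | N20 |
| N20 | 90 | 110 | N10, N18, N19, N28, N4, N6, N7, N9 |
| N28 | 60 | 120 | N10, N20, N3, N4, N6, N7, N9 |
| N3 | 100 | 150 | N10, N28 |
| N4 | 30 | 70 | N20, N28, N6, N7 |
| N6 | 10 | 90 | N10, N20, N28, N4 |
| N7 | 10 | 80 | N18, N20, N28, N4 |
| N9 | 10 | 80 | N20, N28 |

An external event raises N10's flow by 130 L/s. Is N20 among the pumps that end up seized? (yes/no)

Round 1 — N10 at 180 > 130. N10 seizes.
  N10 sheds 180 L/s to N20, N28, N3, N6: 45 each.
    N20: 90+45 = 135 > 110
    N28: 60+45 = 105 ≤ 120
    N3: 100+45 = 145 ≤ 150
    N6: 10+45 = 55 ≤ 90
Round 2 — N20 seizes.
  N20 sheds 135 L/s to N18, N19, N28, N4, N6, N7, N9: 19 each (2 lost).
    N18: 70+19 = 89 ≤ 150
    N19: 40+19 = 59 ≤ 80
    N28: 105+19 = 124 > 120
    N4: 30+19 = 49 ≤ 70
    N6: 55+19 = 74 ≤ 90
    N7: 10+19 = 29 ≤ 80
    N9: 10+19 = 29 ≤ 80
Round 3 — N28 seizes.
  N28 sheds 124 L/s to N3, N4, N6, N7, N9: 24 each (4 lost).
    N3: 145+24 = 169 > 150
    N4: 49+24 = 73 > 70
    N6: 74+24 = 98 > 90
    N7: 29+24 = 53 ≤ 80
    N9: 29+24 = 53 ≤ 80
Round 4 — N3, N4, N6 seize.
  N3 sheds 169 L/s: no online neighbours, lost.
  N4 sheds 73 L/s to N7: 73 each.
    N7: 53+73 = 126 > 80
  N6 sheds 98 L/s: no online neighbours, lost.
Round 5 — N7 seizes.
  N7 sheds 126 L/s to N18: 126 each.
    N18: 89+126 = 215 > 150
Round 6 — N18 seizes.
  N18 sheds 215 L/s: no online neighbours, lost.
No further seizures.

yes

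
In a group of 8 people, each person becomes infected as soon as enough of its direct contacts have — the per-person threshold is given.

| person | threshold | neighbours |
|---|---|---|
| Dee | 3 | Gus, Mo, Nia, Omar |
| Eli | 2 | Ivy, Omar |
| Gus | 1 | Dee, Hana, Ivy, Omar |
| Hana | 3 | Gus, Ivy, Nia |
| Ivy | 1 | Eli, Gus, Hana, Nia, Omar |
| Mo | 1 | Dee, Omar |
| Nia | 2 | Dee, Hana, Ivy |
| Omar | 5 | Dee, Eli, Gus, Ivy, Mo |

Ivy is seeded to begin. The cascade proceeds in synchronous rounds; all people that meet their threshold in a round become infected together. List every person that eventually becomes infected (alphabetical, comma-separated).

Gus, Ivy

Round 1 — Ivy becomes infected (initial).
Round 2 — checking thresholds:
  Eli: 1 of 2 neighbours < 2, below threshold.
  Gus: 1 of 4 neighbours ≥ 1, becomes infected.
  Hana: 1 of 3 neighbours < 3, below threshold.
  Nia: 1 of 3 neighbours < 2, below threshold.
  Omar: 1 of 5 neighbours < 5, below threshold.
Round 3 — no new infections; cascade stops.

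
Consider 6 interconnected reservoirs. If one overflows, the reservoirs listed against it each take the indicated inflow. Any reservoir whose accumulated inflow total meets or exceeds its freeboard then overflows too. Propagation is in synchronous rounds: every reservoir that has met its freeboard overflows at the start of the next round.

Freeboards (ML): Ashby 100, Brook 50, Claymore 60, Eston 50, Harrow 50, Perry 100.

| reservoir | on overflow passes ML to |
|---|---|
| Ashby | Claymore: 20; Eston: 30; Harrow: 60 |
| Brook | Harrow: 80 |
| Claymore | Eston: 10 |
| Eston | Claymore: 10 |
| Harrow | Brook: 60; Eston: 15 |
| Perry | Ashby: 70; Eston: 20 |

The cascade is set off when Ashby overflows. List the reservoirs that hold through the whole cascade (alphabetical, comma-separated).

Claymore, Eston, Perry

Round 1 — Ashby overflows (initial).
  Claymore: +20 → 20 < 60
  Eston: +30 → 30 < 50
  Harrow: +60 → 60 ≥ 50
Round 2 — Harrow overflows.
  Brook: +60 → 60 ≥ 50
  Eston: +15 → 45 < 50
Round 3 — Brook overflows.
No further overflows.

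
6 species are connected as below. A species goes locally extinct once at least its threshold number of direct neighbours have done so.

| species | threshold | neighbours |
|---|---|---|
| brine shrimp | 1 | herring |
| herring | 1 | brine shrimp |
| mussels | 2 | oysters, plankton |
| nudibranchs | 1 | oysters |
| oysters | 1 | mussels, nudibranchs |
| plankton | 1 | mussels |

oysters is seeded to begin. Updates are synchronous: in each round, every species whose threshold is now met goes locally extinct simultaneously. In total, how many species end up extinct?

2

Round 1 — oysters goes locally extinct (initial).
Round 2 — checking thresholds:
  mussels: 1 of 2 neighbours < 2, below threshold.
  nudibranchs: 1 of 1 neighbours ≥ 1, goes locally extinct.
Round 3 — no new extinctions; cascade stops.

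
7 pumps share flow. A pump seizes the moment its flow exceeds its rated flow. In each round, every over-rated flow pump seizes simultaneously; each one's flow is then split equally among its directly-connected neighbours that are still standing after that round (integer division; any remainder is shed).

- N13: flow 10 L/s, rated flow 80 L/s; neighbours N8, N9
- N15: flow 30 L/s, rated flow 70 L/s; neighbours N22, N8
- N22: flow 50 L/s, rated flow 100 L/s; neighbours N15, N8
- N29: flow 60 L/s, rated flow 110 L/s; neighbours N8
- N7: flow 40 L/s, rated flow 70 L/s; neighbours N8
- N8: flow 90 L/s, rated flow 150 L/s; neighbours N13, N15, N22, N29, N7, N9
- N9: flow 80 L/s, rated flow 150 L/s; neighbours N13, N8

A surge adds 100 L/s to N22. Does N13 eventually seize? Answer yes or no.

no

Round 1 — N22 at 150 > 100. N22 seizes.
  N22 sheds 150 L/s to N15, N8: 75 each.
    N15: 30+75 = 105 > 70
    N8: 90+75 = 165 > 150
Round 2 — N15, N8 seize.
  N15 sheds 105 L/s: no online neighbours, lost.
  N8 sheds 165 L/s to N13, N29, N7, N9: 41 each (1 lost).
    N13: 10+41 = 51 ≤ 80
    N29: 60+41 = 101 ≤ 110
    N7: 40+41 = 81 > 70
    N9: 80+41 = 121 ≤ 150
Round 3 — N7 seizes.
  N7 sheds 81 L/s: no online neighbours, lost.
No further seizures.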